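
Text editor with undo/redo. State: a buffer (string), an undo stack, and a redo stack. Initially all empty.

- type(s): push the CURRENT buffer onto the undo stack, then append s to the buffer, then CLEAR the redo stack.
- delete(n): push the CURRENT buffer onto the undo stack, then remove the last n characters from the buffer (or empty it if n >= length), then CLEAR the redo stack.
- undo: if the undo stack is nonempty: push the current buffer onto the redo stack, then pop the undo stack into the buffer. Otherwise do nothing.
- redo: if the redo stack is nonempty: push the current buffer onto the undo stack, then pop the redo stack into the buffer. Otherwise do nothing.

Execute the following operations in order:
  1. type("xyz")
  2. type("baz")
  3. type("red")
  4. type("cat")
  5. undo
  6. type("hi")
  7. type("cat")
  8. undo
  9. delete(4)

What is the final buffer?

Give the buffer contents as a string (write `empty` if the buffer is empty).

After op 1 (type): buf='xyz' undo_depth=1 redo_depth=0
After op 2 (type): buf='xyzbaz' undo_depth=2 redo_depth=0
After op 3 (type): buf='xyzbazred' undo_depth=3 redo_depth=0
After op 4 (type): buf='xyzbazredcat' undo_depth=4 redo_depth=0
After op 5 (undo): buf='xyzbazred' undo_depth=3 redo_depth=1
After op 6 (type): buf='xyzbazredhi' undo_depth=4 redo_depth=0
After op 7 (type): buf='xyzbazredhicat' undo_depth=5 redo_depth=0
After op 8 (undo): buf='xyzbazredhi' undo_depth=4 redo_depth=1
After op 9 (delete): buf='xyzbazr' undo_depth=5 redo_depth=0

Answer: xyzbazr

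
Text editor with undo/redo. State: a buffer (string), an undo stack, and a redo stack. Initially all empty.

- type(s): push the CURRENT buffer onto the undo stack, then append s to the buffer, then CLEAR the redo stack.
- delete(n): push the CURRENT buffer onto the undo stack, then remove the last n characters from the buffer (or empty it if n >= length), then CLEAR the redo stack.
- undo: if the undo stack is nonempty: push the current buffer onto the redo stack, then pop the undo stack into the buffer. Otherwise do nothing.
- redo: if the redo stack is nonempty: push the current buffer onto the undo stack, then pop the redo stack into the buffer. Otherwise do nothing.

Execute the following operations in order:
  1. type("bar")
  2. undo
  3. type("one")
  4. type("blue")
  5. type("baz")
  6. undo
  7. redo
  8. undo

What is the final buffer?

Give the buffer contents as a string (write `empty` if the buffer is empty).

Answer: oneblue

Derivation:
After op 1 (type): buf='bar' undo_depth=1 redo_depth=0
After op 2 (undo): buf='(empty)' undo_depth=0 redo_depth=1
After op 3 (type): buf='one' undo_depth=1 redo_depth=0
After op 4 (type): buf='oneblue' undo_depth=2 redo_depth=0
After op 5 (type): buf='onebluebaz' undo_depth=3 redo_depth=0
After op 6 (undo): buf='oneblue' undo_depth=2 redo_depth=1
After op 7 (redo): buf='onebluebaz' undo_depth=3 redo_depth=0
After op 8 (undo): buf='oneblue' undo_depth=2 redo_depth=1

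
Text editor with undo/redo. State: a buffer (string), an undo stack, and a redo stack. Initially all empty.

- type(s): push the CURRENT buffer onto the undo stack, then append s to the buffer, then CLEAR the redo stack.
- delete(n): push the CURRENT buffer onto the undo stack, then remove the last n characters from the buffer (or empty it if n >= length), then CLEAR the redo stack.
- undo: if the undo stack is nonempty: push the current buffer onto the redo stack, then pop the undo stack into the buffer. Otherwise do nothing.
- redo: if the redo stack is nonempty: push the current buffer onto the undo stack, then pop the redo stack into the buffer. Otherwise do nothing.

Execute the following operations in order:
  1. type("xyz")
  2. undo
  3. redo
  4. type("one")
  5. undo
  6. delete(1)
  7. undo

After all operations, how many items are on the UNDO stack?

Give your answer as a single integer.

After op 1 (type): buf='xyz' undo_depth=1 redo_depth=0
After op 2 (undo): buf='(empty)' undo_depth=0 redo_depth=1
After op 3 (redo): buf='xyz' undo_depth=1 redo_depth=0
After op 4 (type): buf='xyzone' undo_depth=2 redo_depth=0
After op 5 (undo): buf='xyz' undo_depth=1 redo_depth=1
After op 6 (delete): buf='xy' undo_depth=2 redo_depth=0
After op 7 (undo): buf='xyz' undo_depth=1 redo_depth=1

Answer: 1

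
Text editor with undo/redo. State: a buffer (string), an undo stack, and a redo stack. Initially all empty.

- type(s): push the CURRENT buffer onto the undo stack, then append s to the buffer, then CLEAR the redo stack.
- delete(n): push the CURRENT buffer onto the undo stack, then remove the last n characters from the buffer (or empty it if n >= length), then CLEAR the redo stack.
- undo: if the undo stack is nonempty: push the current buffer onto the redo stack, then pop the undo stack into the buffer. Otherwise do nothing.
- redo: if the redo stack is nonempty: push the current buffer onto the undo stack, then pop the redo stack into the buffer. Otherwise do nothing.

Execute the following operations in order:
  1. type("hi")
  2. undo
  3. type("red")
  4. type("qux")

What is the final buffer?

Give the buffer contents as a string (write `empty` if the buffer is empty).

After op 1 (type): buf='hi' undo_depth=1 redo_depth=0
After op 2 (undo): buf='(empty)' undo_depth=0 redo_depth=1
After op 3 (type): buf='red' undo_depth=1 redo_depth=0
After op 4 (type): buf='redqux' undo_depth=2 redo_depth=0

Answer: redqux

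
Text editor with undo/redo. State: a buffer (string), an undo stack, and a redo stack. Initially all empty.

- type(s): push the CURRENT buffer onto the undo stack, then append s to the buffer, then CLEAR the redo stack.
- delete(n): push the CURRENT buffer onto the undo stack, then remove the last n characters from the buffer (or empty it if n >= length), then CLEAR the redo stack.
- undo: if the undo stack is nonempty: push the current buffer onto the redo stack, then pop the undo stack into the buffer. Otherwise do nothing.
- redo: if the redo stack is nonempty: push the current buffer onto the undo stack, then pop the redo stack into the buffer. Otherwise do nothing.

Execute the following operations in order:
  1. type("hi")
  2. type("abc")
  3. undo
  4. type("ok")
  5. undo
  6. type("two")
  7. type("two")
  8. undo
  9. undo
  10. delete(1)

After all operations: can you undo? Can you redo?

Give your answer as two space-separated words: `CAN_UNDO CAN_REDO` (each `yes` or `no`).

Answer: yes no

Derivation:
After op 1 (type): buf='hi' undo_depth=1 redo_depth=0
After op 2 (type): buf='hiabc' undo_depth=2 redo_depth=0
After op 3 (undo): buf='hi' undo_depth=1 redo_depth=1
After op 4 (type): buf='hiok' undo_depth=2 redo_depth=0
After op 5 (undo): buf='hi' undo_depth=1 redo_depth=1
After op 6 (type): buf='hitwo' undo_depth=2 redo_depth=0
After op 7 (type): buf='hitwotwo' undo_depth=3 redo_depth=0
After op 8 (undo): buf='hitwo' undo_depth=2 redo_depth=1
After op 9 (undo): buf='hi' undo_depth=1 redo_depth=2
After op 10 (delete): buf='h' undo_depth=2 redo_depth=0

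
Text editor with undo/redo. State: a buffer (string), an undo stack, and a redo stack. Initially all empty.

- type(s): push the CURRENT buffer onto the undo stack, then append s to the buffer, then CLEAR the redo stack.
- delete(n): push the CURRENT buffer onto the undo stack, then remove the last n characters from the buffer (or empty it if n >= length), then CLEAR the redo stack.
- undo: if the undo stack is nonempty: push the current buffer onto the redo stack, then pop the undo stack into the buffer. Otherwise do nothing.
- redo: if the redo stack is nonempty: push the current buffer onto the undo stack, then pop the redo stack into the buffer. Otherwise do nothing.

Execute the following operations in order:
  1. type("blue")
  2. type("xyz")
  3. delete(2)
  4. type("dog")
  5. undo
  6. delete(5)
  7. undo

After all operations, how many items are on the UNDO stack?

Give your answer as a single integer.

Answer: 3

Derivation:
After op 1 (type): buf='blue' undo_depth=1 redo_depth=0
After op 2 (type): buf='bluexyz' undo_depth=2 redo_depth=0
After op 3 (delete): buf='bluex' undo_depth=3 redo_depth=0
After op 4 (type): buf='bluexdog' undo_depth=4 redo_depth=0
After op 5 (undo): buf='bluex' undo_depth=3 redo_depth=1
After op 6 (delete): buf='(empty)' undo_depth=4 redo_depth=0
After op 7 (undo): buf='bluex' undo_depth=3 redo_depth=1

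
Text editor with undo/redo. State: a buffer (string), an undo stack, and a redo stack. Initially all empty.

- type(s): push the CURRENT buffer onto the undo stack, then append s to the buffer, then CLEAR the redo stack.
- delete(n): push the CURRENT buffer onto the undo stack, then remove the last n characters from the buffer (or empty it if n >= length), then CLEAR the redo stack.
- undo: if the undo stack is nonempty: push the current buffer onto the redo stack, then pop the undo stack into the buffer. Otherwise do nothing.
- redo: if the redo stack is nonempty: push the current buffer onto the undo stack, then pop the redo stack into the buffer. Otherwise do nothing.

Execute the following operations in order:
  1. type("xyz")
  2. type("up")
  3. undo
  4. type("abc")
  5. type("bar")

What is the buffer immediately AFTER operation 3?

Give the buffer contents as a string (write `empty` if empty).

Answer: xyz

Derivation:
After op 1 (type): buf='xyz' undo_depth=1 redo_depth=0
After op 2 (type): buf='xyzup' undo_depth=2 redo_depth=0
After op 3 (undo): buf='xyz' undo_depth=1 redo_depth=1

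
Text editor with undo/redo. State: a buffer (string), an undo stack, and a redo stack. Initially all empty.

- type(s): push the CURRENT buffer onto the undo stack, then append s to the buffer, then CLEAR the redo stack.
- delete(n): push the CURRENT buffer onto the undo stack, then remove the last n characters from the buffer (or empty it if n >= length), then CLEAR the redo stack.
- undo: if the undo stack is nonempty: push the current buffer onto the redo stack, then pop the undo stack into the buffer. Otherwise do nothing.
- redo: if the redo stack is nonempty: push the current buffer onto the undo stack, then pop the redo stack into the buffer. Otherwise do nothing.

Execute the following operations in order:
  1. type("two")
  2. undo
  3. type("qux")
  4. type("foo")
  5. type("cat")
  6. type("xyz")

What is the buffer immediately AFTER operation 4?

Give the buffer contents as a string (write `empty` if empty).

Answer: quxfoo

Derivation:
After op 1 (type): buf='two' undo_depth=1 redo_depth=0
After op 2 (undo): buf='(empty)' undo_depth=0 redo_depth=1
After op 3 (type): buf='qux' undo_depth=1 redo_depth=0
After op 4 (type): buf='quxfoo' undo_depth=2 redo_depth=0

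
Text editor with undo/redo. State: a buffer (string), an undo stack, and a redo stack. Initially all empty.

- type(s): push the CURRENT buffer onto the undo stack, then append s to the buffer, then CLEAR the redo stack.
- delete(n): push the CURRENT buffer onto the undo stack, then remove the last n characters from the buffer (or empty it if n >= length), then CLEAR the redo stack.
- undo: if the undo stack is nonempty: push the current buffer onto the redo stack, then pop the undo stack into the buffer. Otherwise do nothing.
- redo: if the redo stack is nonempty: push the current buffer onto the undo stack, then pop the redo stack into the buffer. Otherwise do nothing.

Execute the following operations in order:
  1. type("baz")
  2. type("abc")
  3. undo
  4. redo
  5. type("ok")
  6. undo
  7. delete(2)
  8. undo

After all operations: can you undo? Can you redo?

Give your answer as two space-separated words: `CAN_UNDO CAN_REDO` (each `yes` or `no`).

Answer: yes yes

Derivation:
After op 1 (type): buf='baz' undo_depth=1 redo_depth=0
After op 2 (type): buf='bazabc' undo_depth=2 redo_depth=0
After op 3 (undo): buf='baz' undo_depth=1 redo_depth=1
After op 4 (redo): buf='bazabc' undo_depth=2 redo_depth=0
After op 5 (type): buf='bazabcok' undo_depth=3 redo_depth=0
After op 6 (undo): buf='bazabc' undo_depth=2 redo_depth=1
After op 7 (delete): buf='baza' undo_depth=3 redo_depth=0
After op 8 (undo): buf='bazabc' undo_depth=2 redo_depth=1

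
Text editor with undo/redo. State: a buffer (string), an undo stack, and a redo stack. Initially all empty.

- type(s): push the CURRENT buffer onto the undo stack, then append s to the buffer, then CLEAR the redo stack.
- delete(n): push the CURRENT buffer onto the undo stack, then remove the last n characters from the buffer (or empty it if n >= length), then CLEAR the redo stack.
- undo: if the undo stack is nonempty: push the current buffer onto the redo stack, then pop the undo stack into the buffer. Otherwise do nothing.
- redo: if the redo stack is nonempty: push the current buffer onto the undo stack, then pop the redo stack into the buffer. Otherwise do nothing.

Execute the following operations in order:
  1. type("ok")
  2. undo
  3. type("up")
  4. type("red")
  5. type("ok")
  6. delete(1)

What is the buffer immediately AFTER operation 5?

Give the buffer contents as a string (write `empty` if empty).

Answer: upredok

Derivation:
After op 1 (type): buf='ok' undo_depth=1 redo_depth=0
After op 2 (undo): buf='(empty)' undo_depth=0 redo_depth=1
After op 3 (type): buf='up' undo_depth=1 redo_depth=0
After op 4 (type): buf='upred' undo_depth=2 redo_depth=0
After op 5 (type): buf='upredok' undo_depth=3 redo_depth=0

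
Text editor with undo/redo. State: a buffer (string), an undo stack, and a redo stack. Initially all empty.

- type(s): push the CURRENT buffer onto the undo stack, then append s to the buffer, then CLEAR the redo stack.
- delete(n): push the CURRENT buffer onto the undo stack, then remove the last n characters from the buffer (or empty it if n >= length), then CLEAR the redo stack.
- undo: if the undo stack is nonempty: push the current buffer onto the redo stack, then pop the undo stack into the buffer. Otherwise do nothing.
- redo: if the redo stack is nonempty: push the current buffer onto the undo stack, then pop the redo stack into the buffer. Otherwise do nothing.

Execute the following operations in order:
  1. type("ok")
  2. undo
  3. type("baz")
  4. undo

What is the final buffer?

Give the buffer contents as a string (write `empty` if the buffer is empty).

After op 1 (type): buf='ok' undo_depth=1 redo_depth=0
After op 2 (undo): buf='(empty)' undo_depth=0 redo_depth=1
After op 3 (type): buf='baz' undo_depth=1 redo_depth=0
After op 4 (undo): buf='(empty)' undo_depth=0 redo_depth=1

Answer: empty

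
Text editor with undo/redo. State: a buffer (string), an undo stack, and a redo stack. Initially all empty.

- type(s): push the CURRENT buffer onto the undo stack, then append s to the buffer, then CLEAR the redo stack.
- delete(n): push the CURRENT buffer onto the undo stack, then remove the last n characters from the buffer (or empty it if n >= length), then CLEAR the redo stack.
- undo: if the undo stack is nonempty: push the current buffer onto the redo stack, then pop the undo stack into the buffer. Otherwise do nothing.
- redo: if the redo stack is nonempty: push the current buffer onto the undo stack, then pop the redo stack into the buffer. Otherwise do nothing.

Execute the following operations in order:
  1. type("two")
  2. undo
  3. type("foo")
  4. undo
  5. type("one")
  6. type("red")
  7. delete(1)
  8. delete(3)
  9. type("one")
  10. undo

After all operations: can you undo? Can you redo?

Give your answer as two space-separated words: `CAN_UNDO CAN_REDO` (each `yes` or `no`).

Answer: yes yes

Derivation:
After op 1 (type): buf='two' undo_depth=1 redo_depth=0
After op 2 (undo): buf='(empty)' undo_depth=0 redo_depth=1
After op 3 (type): buf='foo' undo_depth=1 redo_depth=0
After op 4 (undo): buf='(empty)' undo_depth=0 redo_depth=1
After op 5 (type): buf='one' undo_depth=1 redo_depth=0
After op 6 (type): buf='onered' undo_depth=2 redo_depth=0
After op 7 (delete): buf='onere' undo_depth=3 redo_depth=0
After op 8 (delete): buf='on' undo_depth=4 redo_depth=0
After op 9 (type): buf='onone' undo_depth=5 redo_depth=0
After op 10 (undo): buf='on' undo_depth=4 redo_depth=1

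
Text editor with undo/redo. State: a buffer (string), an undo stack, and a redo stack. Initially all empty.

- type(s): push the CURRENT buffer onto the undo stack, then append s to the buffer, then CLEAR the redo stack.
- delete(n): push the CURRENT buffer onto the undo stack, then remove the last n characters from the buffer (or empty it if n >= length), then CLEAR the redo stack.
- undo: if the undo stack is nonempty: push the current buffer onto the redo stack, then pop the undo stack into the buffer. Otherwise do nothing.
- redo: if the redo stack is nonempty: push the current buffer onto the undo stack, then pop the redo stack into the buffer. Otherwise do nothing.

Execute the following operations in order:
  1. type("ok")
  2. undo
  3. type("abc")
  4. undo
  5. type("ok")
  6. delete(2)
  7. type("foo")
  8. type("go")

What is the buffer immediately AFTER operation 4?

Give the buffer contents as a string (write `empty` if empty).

After op 1 (type): buf='ok' undo_depth=1 redo_depth=0
After op 2 (undo): buf='(empty)' undo_depth=0 redo_depth=1
After op 3 (type): buf='abc' undo_depth=1 redo_depth=0
After op 4 (undo): buf='(empty)' undo_depth=0 redo_depth=1

Answer: empty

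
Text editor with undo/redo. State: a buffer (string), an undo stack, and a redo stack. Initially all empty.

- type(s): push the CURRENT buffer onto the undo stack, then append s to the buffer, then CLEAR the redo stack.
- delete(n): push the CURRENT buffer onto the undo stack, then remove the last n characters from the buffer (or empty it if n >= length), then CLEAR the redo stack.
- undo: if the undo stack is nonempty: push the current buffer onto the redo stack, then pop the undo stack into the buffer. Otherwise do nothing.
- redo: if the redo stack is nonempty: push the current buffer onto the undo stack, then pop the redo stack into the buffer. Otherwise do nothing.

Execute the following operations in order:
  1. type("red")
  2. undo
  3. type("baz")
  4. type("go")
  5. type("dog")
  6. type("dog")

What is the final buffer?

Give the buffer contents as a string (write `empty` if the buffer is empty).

Answer: bazgodogdog

Derivation:
After op 1 (type): buf='red' undo_depth=1 redo_depth=0
After op 2 (undo): buf='(empty)' undo_depth=0 redo_depth=1
After op 3 (type): buf='baz' undo_depth=1 redo_depth=0
After op 4 (type): buf='bazgo' undo_depth=2 redo_depth=0
After op 5 (type): buf='bazgodog' undo_depth=3 redo_depth=0
After op 6 (type): buf='bazgodogdog' undo_depth=4 redo_depth=0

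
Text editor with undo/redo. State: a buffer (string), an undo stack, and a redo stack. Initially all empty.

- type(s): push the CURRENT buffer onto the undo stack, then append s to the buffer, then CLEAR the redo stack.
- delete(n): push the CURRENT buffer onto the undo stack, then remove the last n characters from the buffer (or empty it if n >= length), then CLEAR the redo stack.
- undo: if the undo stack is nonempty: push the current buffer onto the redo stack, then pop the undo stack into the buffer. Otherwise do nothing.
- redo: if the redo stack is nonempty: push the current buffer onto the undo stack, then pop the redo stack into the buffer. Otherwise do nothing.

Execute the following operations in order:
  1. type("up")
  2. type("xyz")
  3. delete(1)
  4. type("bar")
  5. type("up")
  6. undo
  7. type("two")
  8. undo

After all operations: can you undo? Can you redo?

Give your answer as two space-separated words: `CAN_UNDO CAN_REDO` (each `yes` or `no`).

Answer: yes yes

Derivation:
After op 1 (type): buf='up' undo_depth=1 redo_depth=0
After op 2 (type): buf='upxyz' undo_depth=2 redo_depth=0
After op 3 (delete): buf='upxy' undo_depth=3 redo_depth=0
After op 4 (type): buf='upxybar' undo_depth=4 redo_depth=0
After op 5 (type): buf='upxybarup' undo_depth=5 redo_depth=0
After op 6 (undo): buf='upxybar' undo_depth=4 redo_depth=1
After op 7 (type): buf='upxybartwo' undo_depth=5 redo_depth=0
After op 8 (undo): buf='upxybar' undo_depth=4 redo_depth=1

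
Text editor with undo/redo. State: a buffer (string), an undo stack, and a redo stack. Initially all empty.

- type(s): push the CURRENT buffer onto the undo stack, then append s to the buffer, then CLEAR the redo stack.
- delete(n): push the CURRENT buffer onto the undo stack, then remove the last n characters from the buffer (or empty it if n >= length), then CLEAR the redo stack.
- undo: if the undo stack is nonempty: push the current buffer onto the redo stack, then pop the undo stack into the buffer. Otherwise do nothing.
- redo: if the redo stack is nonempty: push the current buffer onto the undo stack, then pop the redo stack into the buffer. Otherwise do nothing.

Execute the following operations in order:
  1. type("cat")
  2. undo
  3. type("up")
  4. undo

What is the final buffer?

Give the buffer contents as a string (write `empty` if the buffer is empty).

After op 1 (type): buf='cat' undo_depth=1 redo_depth=0
After op 2 (undo): buf='(empty)' undo_depth=0 redo_depth=1
After op 3 (type): buf='up' undo_depth=1 redo_depth=0
After op 4 (undo): buf='(empty)' undo_depth=0 redo_depth=1

Answer: empty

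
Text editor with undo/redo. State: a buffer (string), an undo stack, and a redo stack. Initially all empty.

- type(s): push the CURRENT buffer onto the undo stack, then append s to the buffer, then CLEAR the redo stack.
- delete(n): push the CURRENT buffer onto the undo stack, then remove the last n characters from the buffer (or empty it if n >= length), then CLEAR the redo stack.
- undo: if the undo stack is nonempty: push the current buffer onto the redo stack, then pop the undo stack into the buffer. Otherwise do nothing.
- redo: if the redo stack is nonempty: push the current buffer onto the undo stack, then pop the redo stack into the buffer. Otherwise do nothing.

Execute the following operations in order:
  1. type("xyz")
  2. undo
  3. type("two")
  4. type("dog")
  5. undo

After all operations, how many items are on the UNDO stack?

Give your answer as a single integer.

Answer: 1

Derivation:
After op 1 (type): buf='xyz' undo_depth=1 redo_depth=0
After op 2 (undo): buf='(empty)' undo_depth=0 redo_depth=1
After op 3 (type): buf='two' undo_depth=1 redo_depth=0
After op 4 (type): buf='twodog' undo_depth=2 redo_depth=0
After op 5 (undo): buf='two' undo_depth=1 redo_depth=1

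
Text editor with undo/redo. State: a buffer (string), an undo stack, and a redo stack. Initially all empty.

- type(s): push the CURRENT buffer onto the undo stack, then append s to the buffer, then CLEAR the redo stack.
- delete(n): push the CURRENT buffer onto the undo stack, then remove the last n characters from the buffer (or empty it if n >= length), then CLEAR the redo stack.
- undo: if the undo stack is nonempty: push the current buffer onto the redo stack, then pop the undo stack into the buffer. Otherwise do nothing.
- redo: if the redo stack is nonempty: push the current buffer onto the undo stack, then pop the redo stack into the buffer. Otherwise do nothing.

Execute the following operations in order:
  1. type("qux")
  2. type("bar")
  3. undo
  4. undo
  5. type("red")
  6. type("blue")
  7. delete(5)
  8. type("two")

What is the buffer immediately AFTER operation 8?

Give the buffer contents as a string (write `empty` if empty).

After op 1 (type): buf='qux' undo_depth=1 redo_depth=0
After op 2 (type): buf='quxbar' undo_depth=2 redo_depth=0
After op 3 (undo): buf='qux' undo_depth=1 redo_depth=1
After op 4 (undo): buf='(empty)' undo_depth=0 redo_depth=2
After op 5 (type): buf='red' undo_depth=1 redo_depth=0
After op 6 (type): buf='redblue' undo_depth=2 redo_depth=0
After op 7 (delete): buf='re' undo_depth=3 redo_depth=0
After op 8 (type): buf='retwo' undo_depth=4 redo_depth=0

Answer: retwo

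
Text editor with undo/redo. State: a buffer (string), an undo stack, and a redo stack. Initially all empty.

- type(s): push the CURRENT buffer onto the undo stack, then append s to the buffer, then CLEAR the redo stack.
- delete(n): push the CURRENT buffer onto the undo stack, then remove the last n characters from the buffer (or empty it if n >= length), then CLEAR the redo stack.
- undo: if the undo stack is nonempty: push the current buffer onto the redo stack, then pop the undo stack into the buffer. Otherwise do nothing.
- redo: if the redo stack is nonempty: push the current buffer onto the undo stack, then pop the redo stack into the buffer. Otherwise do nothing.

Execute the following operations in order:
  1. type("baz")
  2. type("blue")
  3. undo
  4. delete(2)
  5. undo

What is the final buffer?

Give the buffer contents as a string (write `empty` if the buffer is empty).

Answer: baz

Derivation:
After op 1 (type): buf='baz' undo_depth=1 redo_depth=0
After op 2 (type): buf='bazblue' undo_depth=2 redo_depth=0
After op 3 (undo): buf='baz' undo_depth=1 redo_depth=1
After op 4 (delete): buf='b' undo_depth=2 redo_depth=0
After op 5 (undo): buf='baz' undo_depth=1 redo_depth=1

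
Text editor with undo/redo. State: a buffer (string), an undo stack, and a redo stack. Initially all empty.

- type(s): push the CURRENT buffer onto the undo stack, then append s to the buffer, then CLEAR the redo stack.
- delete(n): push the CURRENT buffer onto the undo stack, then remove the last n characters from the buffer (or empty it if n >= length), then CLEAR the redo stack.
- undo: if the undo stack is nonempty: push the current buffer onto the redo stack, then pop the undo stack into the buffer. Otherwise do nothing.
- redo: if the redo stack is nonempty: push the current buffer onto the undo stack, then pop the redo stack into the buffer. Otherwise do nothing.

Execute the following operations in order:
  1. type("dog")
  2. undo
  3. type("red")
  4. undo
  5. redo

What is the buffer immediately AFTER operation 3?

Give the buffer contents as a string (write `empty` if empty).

After op 1 (type): buf='dog' undo_depth=1 redo_depth=0
After op 2 (undo): buf='(empty)' undo_depth=0 redo_depth=1
After op 3 (type): buf='red' undo_depth=1 redo_depth=0

Answer: red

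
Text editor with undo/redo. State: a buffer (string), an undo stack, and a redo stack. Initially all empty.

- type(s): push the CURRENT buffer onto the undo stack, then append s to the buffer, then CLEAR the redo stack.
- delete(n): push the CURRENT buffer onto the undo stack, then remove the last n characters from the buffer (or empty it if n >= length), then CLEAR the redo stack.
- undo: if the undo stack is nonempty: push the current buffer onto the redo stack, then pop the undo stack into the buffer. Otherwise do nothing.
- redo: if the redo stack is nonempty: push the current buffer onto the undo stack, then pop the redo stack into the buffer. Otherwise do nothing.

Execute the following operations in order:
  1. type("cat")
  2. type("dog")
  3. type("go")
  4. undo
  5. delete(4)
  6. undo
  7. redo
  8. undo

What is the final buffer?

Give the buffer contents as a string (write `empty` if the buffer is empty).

After op 1 (type): buf='cat' undo_depth=1 redo_depth=0
After op 2 (type): buf='catdog' undo_depth=2 redo_depth=0
After op 3 (type): buf='catdoggo' undo_depth=3 redo_depth=0
After op 4 (undo): buf='catdog' undo_depth=2 redo_depth=1
After op 5 (delete): buf='ca' undo_depth=3 redo_depth=0
After op 6 (undo): buf='catdog' undo_depth=2 redo_depth=1
After op 7 (redo): buf='ca' undo_depth=3 redo_depth=0
After op 8 (undo): buf='catdog' undo_depth=2 redo_depth=1

Answer: catdog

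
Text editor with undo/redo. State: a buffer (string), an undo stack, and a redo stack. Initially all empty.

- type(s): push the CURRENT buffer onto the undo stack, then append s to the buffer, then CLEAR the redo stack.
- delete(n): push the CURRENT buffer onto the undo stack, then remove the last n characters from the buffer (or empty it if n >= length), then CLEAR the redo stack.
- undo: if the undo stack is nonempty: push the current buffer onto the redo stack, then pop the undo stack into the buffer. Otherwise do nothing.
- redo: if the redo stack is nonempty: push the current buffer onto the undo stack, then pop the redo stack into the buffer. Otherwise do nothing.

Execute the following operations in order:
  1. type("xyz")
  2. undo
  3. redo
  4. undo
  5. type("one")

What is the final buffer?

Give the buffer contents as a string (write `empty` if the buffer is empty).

After op 1 (type): buf='xyz' undo_depth=1 redo_depth=0
After op 2 (undo): buf='(empty)' undo_depth=0 redo_depth=1
After op 3 (redo): buf='xyz' undo_depth=1 redo_depth=0
After op 4 (undo): buf='(empty)' undo_depth=0 redo_depth=1
After op 5 (type): buf='one' undo_depth=1 redo_depth=0

Answer: one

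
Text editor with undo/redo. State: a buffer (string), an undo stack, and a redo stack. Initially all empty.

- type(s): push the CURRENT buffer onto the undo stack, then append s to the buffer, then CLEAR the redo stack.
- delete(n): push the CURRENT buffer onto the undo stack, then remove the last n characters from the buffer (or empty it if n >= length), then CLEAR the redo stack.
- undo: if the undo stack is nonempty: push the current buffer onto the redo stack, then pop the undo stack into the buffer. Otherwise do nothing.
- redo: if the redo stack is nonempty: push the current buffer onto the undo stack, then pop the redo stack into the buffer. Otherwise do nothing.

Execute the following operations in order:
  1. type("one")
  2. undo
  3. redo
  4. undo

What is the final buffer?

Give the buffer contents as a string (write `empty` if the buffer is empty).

After op 1 (type): buf='one' undo_depth=1 redo_depth=0
After op 2 (undo): buf='(empty)' undo_depth=0 redo_depth=1
After op 3 (redo): buf='one' undo_depth=1 redo_depth=0
After op 4 (undo): buf='(empty)' undo_depth=0 redo_depth=1

Answer: empty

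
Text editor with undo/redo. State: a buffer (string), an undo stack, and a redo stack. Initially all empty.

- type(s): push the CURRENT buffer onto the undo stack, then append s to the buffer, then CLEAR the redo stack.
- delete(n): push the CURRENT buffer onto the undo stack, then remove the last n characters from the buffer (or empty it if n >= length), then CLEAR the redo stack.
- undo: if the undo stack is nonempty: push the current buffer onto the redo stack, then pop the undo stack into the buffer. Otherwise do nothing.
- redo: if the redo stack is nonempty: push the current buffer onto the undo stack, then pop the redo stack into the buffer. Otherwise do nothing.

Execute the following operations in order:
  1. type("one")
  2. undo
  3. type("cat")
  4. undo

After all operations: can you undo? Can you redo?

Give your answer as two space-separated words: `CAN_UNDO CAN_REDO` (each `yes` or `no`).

After op 1 (type): buf='one' undo_depth=1 redo_depth=0
After op 2 (undo): buf='(empty)' undo_depth=0 redo_depth=1
After op 3 (type): buf='cat' undo_depth=1 redo_depth=0
After op 4 (undo): buf='(empty)' undo_depth=0 redo_depth=1

Answer: no yes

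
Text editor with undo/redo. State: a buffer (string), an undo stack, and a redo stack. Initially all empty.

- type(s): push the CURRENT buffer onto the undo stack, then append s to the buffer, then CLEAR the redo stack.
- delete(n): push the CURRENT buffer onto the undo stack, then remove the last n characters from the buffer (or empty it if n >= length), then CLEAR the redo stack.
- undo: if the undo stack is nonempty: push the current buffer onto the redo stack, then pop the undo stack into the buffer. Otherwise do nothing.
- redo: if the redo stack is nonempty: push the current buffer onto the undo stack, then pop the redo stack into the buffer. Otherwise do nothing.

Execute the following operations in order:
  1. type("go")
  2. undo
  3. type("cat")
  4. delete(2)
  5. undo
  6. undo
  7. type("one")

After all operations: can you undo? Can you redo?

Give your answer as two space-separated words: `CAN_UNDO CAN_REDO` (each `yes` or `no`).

Answer: yes no

Derivation:
After op 1 (type): buf='go' undo_depth=1 redo_depth=0
After op 2 (undo): buf='(empty)' undo_depth=0 redo_depth=1
After op 3 (type): buf='cat' undo_depth=1 redo_depth=0
After op 4 (delete): buf='c' undo_depth=2 redo_depth=0
After op 5 (undo): buf='cat' undo_depth=1 redo_depth=1
After op 6 (undo): buf='(empty)' undo_depth=0 redo_depth=2
After op 7 (type): buf='one' undo_depth=1 redo_depth=0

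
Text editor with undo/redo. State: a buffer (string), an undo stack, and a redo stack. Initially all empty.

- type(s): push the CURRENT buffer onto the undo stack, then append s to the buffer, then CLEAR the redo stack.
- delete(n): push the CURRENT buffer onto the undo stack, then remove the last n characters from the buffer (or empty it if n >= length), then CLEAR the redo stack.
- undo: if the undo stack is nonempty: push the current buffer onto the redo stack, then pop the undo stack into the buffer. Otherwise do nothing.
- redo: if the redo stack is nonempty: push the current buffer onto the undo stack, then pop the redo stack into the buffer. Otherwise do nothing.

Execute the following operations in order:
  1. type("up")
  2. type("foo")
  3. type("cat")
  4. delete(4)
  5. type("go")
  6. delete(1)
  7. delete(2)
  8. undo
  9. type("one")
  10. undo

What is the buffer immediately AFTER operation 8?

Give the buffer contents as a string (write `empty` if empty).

Answer: upfog

Derivation:
After op 1 (type): buf='up' undo_depth=1 redo_depth=0
After op 2 (type): buf='upfoo' undo_depth=2 redo_depth=0
After op 3 (type): buf='upfoocat' undo_depth=3 redo_depth=0
After op 4 (delete): buf='upfo' undo_depth=4 redo_depth=0
After op 5 (type): buf='upfogo' undo_depth=5 redo_depth=0
After op 6 (delete): buf='upfog' undo_depth=6 redo_depth=0
After op 7 (delete): buf='upf' undo_depth=7 redo_depth=0
After op 8 (undo): buf='upfog' undo_depth=6 redo_depth=1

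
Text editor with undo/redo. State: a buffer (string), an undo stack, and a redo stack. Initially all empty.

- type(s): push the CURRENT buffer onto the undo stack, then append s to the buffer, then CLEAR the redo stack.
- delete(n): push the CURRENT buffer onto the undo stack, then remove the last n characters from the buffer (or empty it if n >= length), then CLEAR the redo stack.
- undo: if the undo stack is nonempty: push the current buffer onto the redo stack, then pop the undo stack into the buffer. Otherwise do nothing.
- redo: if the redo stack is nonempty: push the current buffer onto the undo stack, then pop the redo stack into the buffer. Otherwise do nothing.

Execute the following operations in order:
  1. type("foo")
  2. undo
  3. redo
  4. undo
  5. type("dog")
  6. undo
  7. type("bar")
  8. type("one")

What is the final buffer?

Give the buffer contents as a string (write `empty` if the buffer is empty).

Answer: barone

Derivation:
After op 1 (type): buf='foo' undo_depth=1 redo_depth=0
After op 2 (undo): buf='(empty)' undo_depth=0 redo_depth=1
After op 3 (redo): buf='foo' undo_depth=1 redo_depth=0
After op 4 (undo): buf='(empty)' undo_depth=0 redo_depth=1
After op 5 (type): buf='dog' undo_depth=1 redo_depth=0
After op 6 (undo): buf='(empty)' undo_depth=0 redo_depth=1
After op 7 (type): buf='bar' undo_depth=1 redo_depth=0
After op 8 (type): buf='barone' undo_depth=2 redo_depth=0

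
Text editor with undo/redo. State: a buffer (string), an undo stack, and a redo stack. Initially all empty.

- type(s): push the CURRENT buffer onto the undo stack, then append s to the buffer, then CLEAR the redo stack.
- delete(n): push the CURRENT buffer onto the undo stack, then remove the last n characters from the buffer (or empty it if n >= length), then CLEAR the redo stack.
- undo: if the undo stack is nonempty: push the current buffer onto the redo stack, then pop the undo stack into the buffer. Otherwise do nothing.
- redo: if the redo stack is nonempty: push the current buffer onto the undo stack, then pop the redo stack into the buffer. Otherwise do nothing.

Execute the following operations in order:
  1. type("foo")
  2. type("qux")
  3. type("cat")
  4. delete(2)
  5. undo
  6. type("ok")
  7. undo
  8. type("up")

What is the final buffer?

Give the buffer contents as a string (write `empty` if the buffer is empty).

After op 1 (type): buf='foo' undo_depth=1 redo_depth=0
After op 2 (type): buf='fooqux' undo_depth=2 redo_depth=0
After op 3 (type): buf='fooquxcat' undo_depth=3 redo_depth=0
After op 4 (delete): buf='fooquxc' undo_depth=4 redo_depth=0
After op 5 (undo): buf='fooquxcat' undo_depth=3 redo_depth=1
After op 6 (type): buf='fooquxcatok' undo_depth=4 redo_depth=0
After op 7 (undo): buf='fooquxcat' undo_depth=3 redo_depth=1
After op 8 (type): buf='fooquxcatup' undo_depth=4 redo_depth=0

Answer: fooquxcatup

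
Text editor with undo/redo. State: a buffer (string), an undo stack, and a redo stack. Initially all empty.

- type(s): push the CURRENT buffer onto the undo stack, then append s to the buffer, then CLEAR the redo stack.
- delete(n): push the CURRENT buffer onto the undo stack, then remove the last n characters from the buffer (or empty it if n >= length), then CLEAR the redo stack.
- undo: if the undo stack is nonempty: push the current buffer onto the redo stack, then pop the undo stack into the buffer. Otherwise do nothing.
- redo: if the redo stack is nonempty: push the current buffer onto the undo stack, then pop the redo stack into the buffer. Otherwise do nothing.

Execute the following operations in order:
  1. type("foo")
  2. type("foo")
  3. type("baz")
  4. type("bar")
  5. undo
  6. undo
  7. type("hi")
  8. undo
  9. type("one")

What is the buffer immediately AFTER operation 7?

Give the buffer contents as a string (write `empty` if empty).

After op 1 (type): buf='foo' undo_depth=1 redo_depth=0
After op 2 (type): buf='foofoo' undo_depth=2 redo_depth=0
After op 3 (type): buf='foofoobaz' undo_depth=3 redo_depth=0
After op 4 (type): buf='foofoobazbar' undo_depth=4 redo_depth=0
After op 5 (undo): buf='foofoobaz' undo_depth=3 redo_depth=1
After op 6 (undo): buf='foofoo' undo_depth=2 redo_depth=2
After op 7 (type): buf='foofoohi' undo_depth=3 redo_depth=0

Answer: foofoohi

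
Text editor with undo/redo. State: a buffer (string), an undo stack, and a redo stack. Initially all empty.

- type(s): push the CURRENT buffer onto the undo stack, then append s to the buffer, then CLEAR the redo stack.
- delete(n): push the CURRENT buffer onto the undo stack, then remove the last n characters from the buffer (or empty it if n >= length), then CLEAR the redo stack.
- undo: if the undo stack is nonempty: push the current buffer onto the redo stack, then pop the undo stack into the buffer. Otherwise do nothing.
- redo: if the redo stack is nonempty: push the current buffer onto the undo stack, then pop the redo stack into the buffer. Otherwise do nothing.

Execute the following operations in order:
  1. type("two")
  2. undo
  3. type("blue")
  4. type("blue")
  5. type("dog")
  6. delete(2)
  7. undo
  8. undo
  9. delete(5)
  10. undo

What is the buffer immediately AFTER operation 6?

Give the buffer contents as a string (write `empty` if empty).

After op 1 (type): buf='two' undo_depth=1 redo_depth=0
After op 2 (undo): buf='(empty)' undo_depth=0 redo_depth=1
After op 3 (type): buf='blue' undo_depth=1 redo_depth=0
After op 4 (type): buf='blueblue' undo_depth=2 redo_depth=0
After op 5 (type): buf='bluebluedog' undo_depth=3 redo_depth=0
After op 6 (delete): buf='blueblued' undo_depth=4 redo_depth=0

Answer: blueblued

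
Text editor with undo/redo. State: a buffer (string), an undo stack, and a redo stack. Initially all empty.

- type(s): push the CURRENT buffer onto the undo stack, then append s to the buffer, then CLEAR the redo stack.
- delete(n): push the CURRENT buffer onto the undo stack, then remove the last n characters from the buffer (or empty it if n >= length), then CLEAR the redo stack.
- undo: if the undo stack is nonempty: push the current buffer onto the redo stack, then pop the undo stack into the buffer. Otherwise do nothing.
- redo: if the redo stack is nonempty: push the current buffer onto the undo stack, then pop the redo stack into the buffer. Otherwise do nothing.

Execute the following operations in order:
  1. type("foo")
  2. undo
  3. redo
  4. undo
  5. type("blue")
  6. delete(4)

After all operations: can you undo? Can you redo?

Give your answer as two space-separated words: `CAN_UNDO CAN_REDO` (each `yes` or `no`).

After op 1 (type): buf='foo' undo_depth=1 redo_depth=0
After op 2 (undo): buf='(empty)' undo_depth=0 redo_depth=1
After op 3 (redo): buf='foo' undo_depth=1 redo_depth=0
After op 4 (undo): buf='(empty)' undo_depth=0 redo_depth=1
After op 5 (type): buf='blue' undo_depth=1 redo_depth=0
After op 6 (delete): buf='(empty)' undo_depth=2 redo_depth=0

Answer: yes no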